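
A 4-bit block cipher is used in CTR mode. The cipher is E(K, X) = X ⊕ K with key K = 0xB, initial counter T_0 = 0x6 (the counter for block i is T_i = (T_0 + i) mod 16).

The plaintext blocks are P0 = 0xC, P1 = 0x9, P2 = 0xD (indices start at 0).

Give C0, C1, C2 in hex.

CTR encryption: S_i = E(K, T_i) where T_i is the counter for block i; C_i = P_i ⊕ S_i.
C0: T = 0x6, S = E(K, T) = 0xD; 0xC ⊕ 0xD = 0x1.
C1: T = 0x7, S = E(K, T) = 0xC; 0x9 ⊕ 0xC = 0x5.
C2: T = 0x8, S = E(K, T) = 0x3; 0xD ⊕ 0x3 = 0xE.

C0 = 0x1, C1 = 0x5, C2 = 0xE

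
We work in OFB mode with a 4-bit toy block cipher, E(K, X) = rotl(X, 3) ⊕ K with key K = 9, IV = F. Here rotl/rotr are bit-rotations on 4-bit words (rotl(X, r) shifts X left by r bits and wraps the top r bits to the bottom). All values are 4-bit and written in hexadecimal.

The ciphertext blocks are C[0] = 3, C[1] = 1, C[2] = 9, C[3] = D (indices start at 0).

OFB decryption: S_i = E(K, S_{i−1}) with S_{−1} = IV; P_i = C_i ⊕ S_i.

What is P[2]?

P[0]: S = E(K, F) = 6; 3 ⊕ 6 = 5.
P[1]: S = E(K, 6) = A; 1 ⊕ A = B.
P[2]: S = E(K, A) = C; 9 ⊕ C = 5.

P[2] = 5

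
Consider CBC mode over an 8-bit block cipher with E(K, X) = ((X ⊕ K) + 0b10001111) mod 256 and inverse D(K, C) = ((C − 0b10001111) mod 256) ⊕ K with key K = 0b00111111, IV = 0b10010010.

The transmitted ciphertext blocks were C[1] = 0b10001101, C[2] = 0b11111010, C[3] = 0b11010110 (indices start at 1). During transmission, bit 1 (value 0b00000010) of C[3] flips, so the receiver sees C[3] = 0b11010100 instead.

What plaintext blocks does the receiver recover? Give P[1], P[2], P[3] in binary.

CBC decryption: P_i = D(K, C_i) ⊕ C_{i−1}, with C_{0} = IV.
Only C[3] changed, to 0b11010100. In CBC, a change in C_i garbles P_i and flips the same bit in P_{i+1}. Decrypting the received ciphertext:
P[1]: D(K, 0b10001101) = 0b11000001; 0b11000001 ⊕ 0b10010010 = 0b01010011.
P[2]: D(K, 0b11111010) = 0b01010100; 0b01010100 ⊕ 0b10001101 = 0b11011001.
P[3]: D(K, 0b11010100) = 0b01111010; 0b01111010 ⊕ 0b11111010 = 0b10000000.
Blocks that differ from the original plaintext: P[3].

P[1] = 0b01010011, P[2] = 0b11011001, P[3] = 0b10000000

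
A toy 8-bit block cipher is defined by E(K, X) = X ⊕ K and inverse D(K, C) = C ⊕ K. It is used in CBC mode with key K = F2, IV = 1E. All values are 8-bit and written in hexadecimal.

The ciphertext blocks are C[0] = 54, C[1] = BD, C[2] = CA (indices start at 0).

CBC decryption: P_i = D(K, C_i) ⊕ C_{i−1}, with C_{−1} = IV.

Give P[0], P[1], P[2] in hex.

P[0] = B8, P[1] = 1B, P[2] = 85

P[0]: D(K, 54) = A6; A6 ⊕ 1E = B8.
P[1]: D(K, BD) = 4F; 4F ⊕ 54 = 1B.
P[2]: D(K, CA) = 38; 38 ⊕ BD = 85.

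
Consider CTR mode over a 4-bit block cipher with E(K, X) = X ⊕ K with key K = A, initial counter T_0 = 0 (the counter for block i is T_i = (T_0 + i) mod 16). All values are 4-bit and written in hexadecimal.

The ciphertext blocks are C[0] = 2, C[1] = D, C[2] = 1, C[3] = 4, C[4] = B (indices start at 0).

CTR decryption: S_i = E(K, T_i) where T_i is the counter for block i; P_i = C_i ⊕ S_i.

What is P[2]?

P[2]: T = 2, S = E(K, T) = 8; 1 ⊕ 8 = 9.

P[2] = 9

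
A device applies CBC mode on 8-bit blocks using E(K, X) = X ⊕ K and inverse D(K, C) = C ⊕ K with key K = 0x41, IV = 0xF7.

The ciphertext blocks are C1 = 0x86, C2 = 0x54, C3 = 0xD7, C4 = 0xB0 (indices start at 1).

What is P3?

CBC decryption: P_i = D(K, C_i) ⊕ C_{i−1}, with C_{0} = IV.
P3: D(K, 0xD7) = 0x96; 0x96 ⊕ 0x54 = 0xC2.

P3 = 0xC2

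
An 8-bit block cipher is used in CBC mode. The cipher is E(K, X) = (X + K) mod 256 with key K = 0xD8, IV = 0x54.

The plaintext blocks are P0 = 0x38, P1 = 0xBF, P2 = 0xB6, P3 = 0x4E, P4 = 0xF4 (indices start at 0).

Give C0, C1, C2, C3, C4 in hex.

CBC encryption: C_i = E(K, P_i ⊕ C_{i−1}), with C_{−1} = IV.
C0: P0 ⊕ 0x54 = 0x6C; E(K, 0x6C) = 0x44.
C1: P1 ⊕ 0x44 = 0xFB; E(K, 0xFB) = 0xD3.
C2: P2 ⊕ 0xD3 = 0x65; E(K, 0x65) = 0x3D.
C3: P3 ⊕ 0x3D = 0x73; E(K, 0x73) = 0x4B.
C4: P4 ⊕ 0x4B = 0xBF; E(K, 0xBF) = 0x97.

C0 = 0x44, C1 = 0xD3, C2 = 0x3D, C3 = 0x4B, C4 = 0x97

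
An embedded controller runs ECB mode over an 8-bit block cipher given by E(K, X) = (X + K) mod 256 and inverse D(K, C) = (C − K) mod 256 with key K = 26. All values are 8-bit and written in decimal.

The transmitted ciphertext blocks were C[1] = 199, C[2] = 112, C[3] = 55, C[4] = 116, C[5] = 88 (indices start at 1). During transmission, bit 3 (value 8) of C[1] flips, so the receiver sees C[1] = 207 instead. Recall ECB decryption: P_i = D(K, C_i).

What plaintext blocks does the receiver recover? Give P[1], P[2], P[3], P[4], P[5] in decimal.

Only C[1] changed, to 207. In ECB, a change in C_i affects only P_i. Decrypting the received ciphertext:
P[1]: D(K, 207) = 181.
P[2]: D(K, 112) = 86.
P[3]: D(K, 55) = 29.
P[4]: D(K, 116) = 90.
P[5]: D(K, 88) = 62.
Blocks that differ from the original plaintext: P[1].

P[1] = 181, P[2] = 86, P[3] = 29, P[4] = 90, P[5] = 62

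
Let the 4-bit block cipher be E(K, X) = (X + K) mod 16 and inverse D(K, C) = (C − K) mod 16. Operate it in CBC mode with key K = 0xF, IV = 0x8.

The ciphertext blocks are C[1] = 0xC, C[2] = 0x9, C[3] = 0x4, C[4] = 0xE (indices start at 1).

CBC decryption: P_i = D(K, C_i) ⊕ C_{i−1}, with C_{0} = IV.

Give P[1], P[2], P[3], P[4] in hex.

P[1] = 0x5, P[2] = 0x6, P[3] = 0xC, P[4] = 0xB

P[1]: D(K, 0xC) = 0xD; 0xD ⊕ 0x8 = 0x5.
P[2]: D(K, 0x9) = 0xA; 0xA ⊕ 0xC = 0x6.
P[3]: D(K, 0x4) = 0x5; 0x5 ⊕ 0x9 = 0xC.
P[4]: D(K, 0xE) = 0xF; 0xF ⊕ 0x4 = 0xB.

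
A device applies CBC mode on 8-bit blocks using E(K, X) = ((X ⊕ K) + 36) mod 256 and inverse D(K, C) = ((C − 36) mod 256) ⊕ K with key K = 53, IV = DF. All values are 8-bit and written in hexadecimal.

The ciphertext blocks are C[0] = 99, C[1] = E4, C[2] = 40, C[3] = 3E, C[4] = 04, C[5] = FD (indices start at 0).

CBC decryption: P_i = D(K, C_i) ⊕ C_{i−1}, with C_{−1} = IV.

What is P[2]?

P[2]: D(K, 40) = 59; 59 ⊕ E4 = BD.

P[2] = BD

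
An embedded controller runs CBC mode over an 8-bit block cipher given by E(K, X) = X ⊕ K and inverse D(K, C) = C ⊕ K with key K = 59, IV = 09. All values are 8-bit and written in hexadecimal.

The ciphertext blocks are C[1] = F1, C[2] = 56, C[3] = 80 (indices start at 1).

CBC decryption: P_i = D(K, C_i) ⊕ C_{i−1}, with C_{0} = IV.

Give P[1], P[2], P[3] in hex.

P[1] = A1, P[2] = FE, P[3] = 8F

P[1]: D(K, F1) = A8; A8 ⊕ 09 = A1.
P[2]: D(K, 56) = 0F; 0F ⊕ F1 = FE.
P[3]: D(K, 80) = D9; D9 ⊕ 56 = 8F.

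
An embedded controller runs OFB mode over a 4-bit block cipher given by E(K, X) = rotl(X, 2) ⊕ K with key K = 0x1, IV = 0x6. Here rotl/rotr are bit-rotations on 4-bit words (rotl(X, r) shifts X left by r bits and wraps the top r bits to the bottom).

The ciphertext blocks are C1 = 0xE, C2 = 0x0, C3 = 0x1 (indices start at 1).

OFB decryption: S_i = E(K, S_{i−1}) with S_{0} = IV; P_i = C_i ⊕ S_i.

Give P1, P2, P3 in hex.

P1 = 0x6, P2 = 0x3, P3 = 0xC

P1: S = E(K, 0x6) = 0x8; 0xE ⊕ 0x8 = 0x6.
P2: S = E(K, 0x8) = 0x3; 0x0 ⊕ 0x3 = 0x3.
P3: S = E(K, 0x3) = 0xD; 0x1 ⊕ 0xD = 0xC.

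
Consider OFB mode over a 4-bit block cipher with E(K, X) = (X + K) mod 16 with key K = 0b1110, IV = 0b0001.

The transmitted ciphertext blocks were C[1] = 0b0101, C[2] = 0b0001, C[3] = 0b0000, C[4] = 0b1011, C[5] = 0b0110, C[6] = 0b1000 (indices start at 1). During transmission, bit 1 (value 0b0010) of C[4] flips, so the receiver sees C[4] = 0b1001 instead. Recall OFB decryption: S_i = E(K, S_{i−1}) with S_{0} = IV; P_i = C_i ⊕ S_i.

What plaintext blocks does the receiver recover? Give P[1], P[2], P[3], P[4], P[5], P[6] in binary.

Only C[4] changed, to 0b1001. In OFB, a change in C_i flips the same bit in P_i only; the keystream is unaffected. Decrypting the received ciphertext:
P[1]: S = E(K, 0b0001) = 0b1111; 0b0101 ⊕ 0b1111 = 0b1010.
P[2]: S = E(K, 0b1111) = 0b1101; 0b0001 ⊕ 0b1101 = 0b1100.
P[3]: S = E(K, 0b1101) = 0b1011; 0b0000 ⊕ 0b1011 = 0b1011.
P[4]: S = E(K, 0b1011) = 0b1001; 0b1001 ⊕ 0b1001 = 0b0000.
P[5]: S = E(K, 0b1001) = 0b0111; 0b0110 ⊕ 0b0111 = 0b0001.
P[6]: S = E(K, 0b0111) = 0b0101; 0b1000 ⊕ 0b0101 = 0b1101.
Blocks that differ from the original plaintext: P[4].

P[1] = 0b1010, P[2] = 0b1100, P[3] = 0b1011, P[4] = 0b0000, P[5] = 0b0001, P[6] = 0b1101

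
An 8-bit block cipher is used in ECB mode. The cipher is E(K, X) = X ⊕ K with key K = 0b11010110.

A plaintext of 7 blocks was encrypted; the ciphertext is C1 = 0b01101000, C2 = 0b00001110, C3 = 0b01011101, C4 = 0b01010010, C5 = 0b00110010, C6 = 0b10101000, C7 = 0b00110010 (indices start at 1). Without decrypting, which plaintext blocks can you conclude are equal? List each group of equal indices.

P5 = P7

ECB encrypts each block independently with the same key, so equal ciphertext blocks imply equal plaintext blocks.
C5 = C7 = 0b00110010, so P5 = P7.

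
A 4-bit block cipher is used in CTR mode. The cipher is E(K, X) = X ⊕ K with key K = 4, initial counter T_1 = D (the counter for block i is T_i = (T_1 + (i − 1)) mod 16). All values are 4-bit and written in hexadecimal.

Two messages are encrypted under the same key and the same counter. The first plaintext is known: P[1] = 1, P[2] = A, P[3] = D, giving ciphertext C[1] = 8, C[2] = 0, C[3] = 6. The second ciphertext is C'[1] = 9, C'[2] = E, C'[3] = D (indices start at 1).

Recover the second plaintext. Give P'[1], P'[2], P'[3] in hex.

In CTR with a reused counter, both messages share the same keystream S_i, so C_i ⊕ C'_i = P_i ⊕ P'_i and thus P'_i = P_i ⊕ C_i ⊕ C'_i.
P'[1]: 1 ⊕ 8 ⊕ 9 = 0.
P'[2]: A ⊕ 0 ⊕ E = 4.
P'[3]: D ⊕ 6 ⊕ D = 6.

P'[1] = 0, P'[2] = 4, P'[3] = 6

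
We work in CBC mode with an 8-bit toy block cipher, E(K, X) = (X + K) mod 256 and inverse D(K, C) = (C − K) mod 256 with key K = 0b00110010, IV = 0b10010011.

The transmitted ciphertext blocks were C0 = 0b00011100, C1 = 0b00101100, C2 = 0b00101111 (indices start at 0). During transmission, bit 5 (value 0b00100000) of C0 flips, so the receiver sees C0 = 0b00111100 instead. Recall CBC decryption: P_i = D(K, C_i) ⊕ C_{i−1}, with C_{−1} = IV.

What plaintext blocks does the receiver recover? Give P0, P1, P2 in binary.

P0 = 0b10011001, P1 = 0b11000110, P2 = 0b11010001

Only C0 changed, to 0b00111100. In CBC, a change in C_i garbles P_i and flips the same bit in P_{i+1}. Decrypting the received ciphertext:
P0: D(K, 0b00111100) = 0b00001010; 0b00001010 ⊕ 0b10010011 = 0b10011001.
P1: D(K, 0b00101100) = 0b11111010; 0b11111010 ⊕ 0b00111100 = 0b11000110.
P2: D(K, 0b00101111) = 0b11111101; 0b11111101 ⊕ 0b00101100 = 0b11010001.
Blocks that differ from the original plaintext: P0, P1.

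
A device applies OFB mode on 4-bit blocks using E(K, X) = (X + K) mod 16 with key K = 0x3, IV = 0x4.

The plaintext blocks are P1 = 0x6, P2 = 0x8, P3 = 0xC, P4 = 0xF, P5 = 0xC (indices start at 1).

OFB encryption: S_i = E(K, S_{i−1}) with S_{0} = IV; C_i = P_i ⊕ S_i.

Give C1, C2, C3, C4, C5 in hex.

C1: S = E(K, 0x4) = 0x7; 0x6 ⊕ 0x7 = 0x1.
C2: S = E(K, 0x7) = 0xA; 0x8 ⊕ 0xA = 0x2.
C3: S = E(K, 0xA) = 0xD; 0xC ⊕ 0xD = 0x1.
C4: S = E(K, 0xD) = 0x0; 0xF ⊕ 0x0 = 0xF.
C5: S = E(K, 0x0) = 0x3; 0xC ⊕ 0x3 = 0xF.

C1 = 0x1, C2 = 0x2, C3 = 0x1, C4 = 0xF, C5 = 0xF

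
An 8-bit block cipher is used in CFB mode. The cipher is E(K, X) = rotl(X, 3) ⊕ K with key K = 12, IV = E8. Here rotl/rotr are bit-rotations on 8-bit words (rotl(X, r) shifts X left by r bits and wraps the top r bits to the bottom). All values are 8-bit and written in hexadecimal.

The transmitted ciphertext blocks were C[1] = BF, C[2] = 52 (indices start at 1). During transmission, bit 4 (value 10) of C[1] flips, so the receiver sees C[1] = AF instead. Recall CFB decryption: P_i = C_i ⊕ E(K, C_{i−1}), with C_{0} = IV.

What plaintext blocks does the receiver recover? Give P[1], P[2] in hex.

P[1] = FA, P[2] = 3D

Only C[1] changed, to AF. In CFB, a change in C_i flips the same bit in P_i and garbles P_{i+1}. Decrypting the received ciphertext:
P[1]: E(K, E8) = 55; AF ⊕ 55 = FA.
P[2]: E(K, AF) = 6F; 52 ⊕ 6F = 3D.
Blocks that differ from the original plaintext: P[1], P[2].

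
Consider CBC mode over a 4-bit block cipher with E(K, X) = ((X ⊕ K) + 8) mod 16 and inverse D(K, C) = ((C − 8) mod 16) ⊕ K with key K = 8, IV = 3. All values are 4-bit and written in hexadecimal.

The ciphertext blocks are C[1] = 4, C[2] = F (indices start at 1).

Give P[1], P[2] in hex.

P[1] = 7, P[2] = B

CBC decryption: P_i = D(K, C_i) ⊕ C_{i−1}, with C_{0} = IV.
P[1]: D(K, 4) = 4; 4 ⊕ 3 = 7.
P[2]: D(K, F) = F; F ⊕ 4 = B.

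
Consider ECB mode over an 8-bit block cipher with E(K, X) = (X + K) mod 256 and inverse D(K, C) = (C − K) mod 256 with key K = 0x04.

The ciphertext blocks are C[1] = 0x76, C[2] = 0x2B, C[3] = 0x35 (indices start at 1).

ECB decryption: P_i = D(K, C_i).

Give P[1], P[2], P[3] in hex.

P[1] = 0x72, P[2] = 0x27, P[3] = 0x31

P[1]: D(K, 0x76) = 0x72.
P[2]: D(K, 0x2B) = 0x27.
P[3]: D(K, 0x35) = 0x31.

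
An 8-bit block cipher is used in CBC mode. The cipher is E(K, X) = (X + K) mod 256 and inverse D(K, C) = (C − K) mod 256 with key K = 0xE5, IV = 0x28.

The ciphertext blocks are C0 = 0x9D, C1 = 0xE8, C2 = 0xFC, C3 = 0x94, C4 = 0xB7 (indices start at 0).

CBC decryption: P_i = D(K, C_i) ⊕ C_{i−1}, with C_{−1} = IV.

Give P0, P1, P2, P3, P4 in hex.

P0 = 0x90, P1 = 0x9E, P2 = 0xFF, P3 = 0x53, P4 = 0x46

P0: D(K, 0x9D) = 0xB8; 0xB8 ⊕ 0x28 = 0x90.
P1: D(K, 0xE8) = 0x03; 0x03 ⊕ 0x9D = 0x9E.
P2: D(K, 0xFC) = 0x17; 0x17 ⊕ 0xE8 = 0xFF.
P3: D(K, 0x94) = 0xAF; 0xAF ⊕ 0xFC = 0x53.
P4: D(K, 0xB7) = 0xD2; 0xD2 ⊕ 0x94 = 0x46.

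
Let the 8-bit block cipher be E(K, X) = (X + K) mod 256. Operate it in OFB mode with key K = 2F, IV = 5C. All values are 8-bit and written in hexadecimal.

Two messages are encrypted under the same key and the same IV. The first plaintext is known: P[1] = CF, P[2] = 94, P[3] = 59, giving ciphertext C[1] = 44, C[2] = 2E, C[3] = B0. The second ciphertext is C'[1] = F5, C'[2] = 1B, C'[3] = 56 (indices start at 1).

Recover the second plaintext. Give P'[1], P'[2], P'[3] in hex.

In OFB with a reused IV, both messages share the same keystream S_i, so C_i ⊕ C'_i = P_i ⊕ P'_i and thus P'_i = P_i ⊕ C_i ⊕ C'_i.
P'[1]: CF ⊕ 44 ⊕ F5 = 7E.
P'[2]: 94 ⊕ 2E ⊕ 1B = A1.
P'[3]: 59 ⊕ B0 ⊕ 56 = BF.

P'[1] = 7E, P'[2] = A1, P'[3] = BF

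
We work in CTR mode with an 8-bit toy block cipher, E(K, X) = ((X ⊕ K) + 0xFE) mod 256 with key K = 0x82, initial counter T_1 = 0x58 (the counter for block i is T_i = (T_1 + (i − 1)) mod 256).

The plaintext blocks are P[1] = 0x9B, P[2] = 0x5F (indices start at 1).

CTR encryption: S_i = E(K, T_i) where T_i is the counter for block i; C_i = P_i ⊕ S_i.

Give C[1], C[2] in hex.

C[1] = 0x43, C[2] = 0x86

C[1]: T = 0x58, S = E(K, T) = 0xD8; 0x9B ⊕ 0xD8 = 0x43.
C[2]: T = 0x59, S = E(K, T) = 0xD9; 0x5F ⊕ 0xD9 = 0x86.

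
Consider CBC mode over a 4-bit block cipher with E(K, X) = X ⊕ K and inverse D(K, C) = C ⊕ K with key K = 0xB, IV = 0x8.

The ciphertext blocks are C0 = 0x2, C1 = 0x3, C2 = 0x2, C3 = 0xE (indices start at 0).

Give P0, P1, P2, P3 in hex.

P0 = 0x1, P1 = 0xA, P2 = 0xA, P3 = 0x7

CBC decryption: P_i = D(K, C_i) ⊕ C_{i−1}, with C_{−1} = IV.
P0: D(K, 0x2) = 0x9; 0x9 ⊕ 0x8 = 0x1.
P1: D(K, 0x3) = 0x8; 0x8 ⊕ 0x2 = 0xA.
P2: D(K, 0x2) = 0x9; 0x9 ⊕ 0x3 = 0xA.
P3: D(K, 0xE) = 0x5; 0x5 ⊕ 0x2 = 0x7.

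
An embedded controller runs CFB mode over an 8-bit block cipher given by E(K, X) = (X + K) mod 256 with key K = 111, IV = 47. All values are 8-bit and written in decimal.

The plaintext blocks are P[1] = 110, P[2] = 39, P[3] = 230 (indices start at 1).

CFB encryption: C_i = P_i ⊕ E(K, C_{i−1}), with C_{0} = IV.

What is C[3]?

C[1]: E(K, 47) = 158; 110 ⊕ 158 = 240.
C[2]: E(K, 240) = 95; 39 ⊕ 95 = 120.
C[3]: E(K, 120) = 231; 230 ⊕ 231 = 1.

C[3] = 1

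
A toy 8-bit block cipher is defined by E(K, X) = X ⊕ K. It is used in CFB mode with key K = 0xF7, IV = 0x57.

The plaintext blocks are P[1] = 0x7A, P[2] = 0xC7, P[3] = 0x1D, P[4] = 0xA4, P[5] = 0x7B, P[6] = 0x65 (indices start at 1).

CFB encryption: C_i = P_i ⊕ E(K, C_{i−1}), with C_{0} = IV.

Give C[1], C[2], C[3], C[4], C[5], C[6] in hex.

C[1] = 0xDA, C[2] = 0xEA, C[3] = 0x00, C[4] = 0x53, C[5] = 0xDF, C[6] = 0x4D

C[1]: E(K, 0x57) = 0xA0; 0x7A ⊕ 0xA0 = 0xDA.
C[2]: E(K, 0xDA) = 0x2D; 0xC7 ⊕ 0x2D = 0xEA.
C[3]: E(K, 0xEA) = 0x1D; 0x1D ⊕ 0x1D = 0x00.
C[4]: E(K, 0x00) = 0xF7; 0xA4 ⊕ 0xF7 = 0x53.
C[5]: E(K, 0x53) = 0xA4; 0x7B ⊕ 0xA4 = 0xDF.
C[6]: E(K, 0xDF) = 0x28; 0x65 ⊕ 0x28 = 0x4D.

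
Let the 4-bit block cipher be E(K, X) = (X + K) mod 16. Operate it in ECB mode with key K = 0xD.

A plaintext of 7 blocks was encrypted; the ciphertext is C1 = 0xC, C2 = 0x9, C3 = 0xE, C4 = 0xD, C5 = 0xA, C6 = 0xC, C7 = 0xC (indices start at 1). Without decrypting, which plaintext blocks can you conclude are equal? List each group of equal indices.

P1 = P6 = P7

ECB encrypts each block independently with the same key, so equal ciphertext blocks imply equal plaintext blocks.
C1 = C6 = C7 = 0xC, so P1 = P6 = P7.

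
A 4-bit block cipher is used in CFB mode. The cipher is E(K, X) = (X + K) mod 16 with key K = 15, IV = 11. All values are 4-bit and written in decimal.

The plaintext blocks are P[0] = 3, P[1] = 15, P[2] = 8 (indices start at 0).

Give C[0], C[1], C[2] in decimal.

C[0] = 9, C[1] = 7, C[2] = 14

CFB encryption: C_i = P_i ⊕ E(K, C_{i−1}), with C_{−1} = IV.
C[0]: E(K, 11) = 10; 3 ⊕ 10 = 9.
C[1]: E(K, 9) = 8; 15 ⊕ 8 = 7.
C[2]: E(K, 7) = 6; 8 ⊕ 6 = 14.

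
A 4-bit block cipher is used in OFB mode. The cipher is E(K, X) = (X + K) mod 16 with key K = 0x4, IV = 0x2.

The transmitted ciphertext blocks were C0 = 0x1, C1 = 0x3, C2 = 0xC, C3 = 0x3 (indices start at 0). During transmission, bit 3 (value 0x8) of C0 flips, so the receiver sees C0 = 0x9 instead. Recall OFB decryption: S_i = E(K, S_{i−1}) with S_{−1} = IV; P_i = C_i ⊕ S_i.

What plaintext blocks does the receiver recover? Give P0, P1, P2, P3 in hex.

P0 = 0xF, P1 = 0x9, P2 = 0x2, P3 = 0x1

Only C0 changed, to 0x9. In OFB, a change in C_i flips the same bit in P_i only; the keystream is unaffected. Decrypting the received ciphertext:
P0: S = E(K, 0x2) = 0x6; 0x9 ⊕ 0x6 = 0xF.
P1: S = E(K, 0x6) = 0xA; 0x3 ⊕ 0xA = 0x9.
P2: S = E(K, 0xA) = 0xE; 0xC ⊕ 0xE = 0x2.
P3: S = E(K, 0xE) = 0x2; 0x3 ⊕ 0x2 = 0x1.
Blocks that differ from the original plaintext: P0.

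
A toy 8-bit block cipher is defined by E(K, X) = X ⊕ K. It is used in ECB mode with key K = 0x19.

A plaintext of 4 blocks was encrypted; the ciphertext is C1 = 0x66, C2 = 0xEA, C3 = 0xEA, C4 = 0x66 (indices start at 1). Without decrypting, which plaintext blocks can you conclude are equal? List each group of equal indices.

ECB encrypts each block independently with the same key, so equal ciphertext blocks imply equal plaintext blocks.
C1 = C4 = 0x66, so P1 = P4.
C2 = C3 = 0xEA, so P2 = P3.

P1 = P4; P2 = P3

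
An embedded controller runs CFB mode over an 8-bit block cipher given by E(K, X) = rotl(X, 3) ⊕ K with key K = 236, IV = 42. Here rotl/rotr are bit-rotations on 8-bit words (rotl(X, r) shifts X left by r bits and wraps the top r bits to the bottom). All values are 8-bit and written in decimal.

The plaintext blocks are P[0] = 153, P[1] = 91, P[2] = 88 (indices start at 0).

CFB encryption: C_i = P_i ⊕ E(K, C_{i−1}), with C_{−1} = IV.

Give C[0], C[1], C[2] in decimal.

C[0] = 36, C[1] = 150, C[2] = 0

C[0]: E(K, 42) = 189; 153 ⊕ 189 = 36.
C[1]: E(K, 36) = 205; 91 ⊕ 205 = 150.
C[2]: E(K, 150) = 88; 88 ⊕ 88 = 0.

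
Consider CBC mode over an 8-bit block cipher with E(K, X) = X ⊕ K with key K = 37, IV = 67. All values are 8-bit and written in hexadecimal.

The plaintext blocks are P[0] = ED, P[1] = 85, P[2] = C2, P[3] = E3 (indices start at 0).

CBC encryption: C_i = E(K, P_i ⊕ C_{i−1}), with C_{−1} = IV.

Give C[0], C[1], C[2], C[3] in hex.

C[0]: P[0] ⊕ 67 = 8A; E(K, 8A) = BD.
C[1]: P[1] ⊕ BD = 38; E(K, 38) = 0F.
C[2]: P[2] ⊕ 0F = CD; E(K, CD) = FA.
C[3]: P[3] ⊕ FA = 19; E(K, 19) = 2E.

C[0] = BD, C[1] = 0F, C[2] = FA, C[3] = 2E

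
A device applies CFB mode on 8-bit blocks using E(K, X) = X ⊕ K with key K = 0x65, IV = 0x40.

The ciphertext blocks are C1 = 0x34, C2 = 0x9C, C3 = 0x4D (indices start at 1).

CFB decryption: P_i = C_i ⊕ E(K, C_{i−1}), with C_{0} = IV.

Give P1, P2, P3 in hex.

P1 = 0x11, P2 = 0xCD, P3 = 0xB4

P1: E(K, 0x40) = 0x25; 0x34 ⊕ 0x25 = 0x11.
P2: E(K, 0x34) = 0x51; 0x9C ⊕ 0x51 = 0xCD.
P3: E(K, 0x9C) = 0xF9; 0x4D ⊕ 0xF9 = 0xB4.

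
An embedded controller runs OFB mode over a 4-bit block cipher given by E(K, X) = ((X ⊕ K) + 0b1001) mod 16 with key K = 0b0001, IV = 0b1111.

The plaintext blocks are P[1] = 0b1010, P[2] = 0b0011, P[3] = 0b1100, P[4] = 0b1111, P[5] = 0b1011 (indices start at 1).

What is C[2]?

C[2] = 0b1100

OFB encryption: S_i = E(K, S_{i−1}) with S_{0} = IV; C_i = P_i ⊕ S_i.
C[1]: S = E(K, 0b1111) = 0b0111; 0b1010 ⊕ 0b0111 = 0b1101.
C[2]: S = E(K, 0b0111) = 0b1111; 0b0011 ⊕ 0b1111 = 0b1100.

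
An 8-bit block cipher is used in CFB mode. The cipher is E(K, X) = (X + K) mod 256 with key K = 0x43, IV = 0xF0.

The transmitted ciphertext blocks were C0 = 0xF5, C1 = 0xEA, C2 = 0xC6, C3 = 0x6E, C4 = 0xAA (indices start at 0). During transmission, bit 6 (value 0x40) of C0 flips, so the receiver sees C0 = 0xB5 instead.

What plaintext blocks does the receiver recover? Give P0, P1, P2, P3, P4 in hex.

CFB decryption: P_i = C_i ⊕ E(K, C_{i−1}), with C_{−1} = IV.
Only C0 changed, to 0xB5. In CFB, a change in C_i flips the same bit in P_i and garbles P_{i+1}. Decrypting the received ciphertext:
P0: E(K, 0xF0) = 0x33; 0xB5 ⊕ 0x33 = 0x86.
P1: E(K, 0xB5) = 0xF8; 0xEA ⊕ 0xF8 = 0x12.
P2: E(K, 0xEA) = 0x2D; 0xC6 ⊕ 0x2D = 0xEB.
P3: E(K, 0xC6) = 0x09; 0x6E ⊕ 0x09 = 0x67.
P4: E(K, 0x6E) = 0xB1; 0xAA ⊕ 0xB1 = 0x1B.
Blocks that differ from the original plaintext: P0, P1.

P0 = 0x86, P1 = 0x12, P2 = 0xEB, P3 = 0x67, P4 = 0x1B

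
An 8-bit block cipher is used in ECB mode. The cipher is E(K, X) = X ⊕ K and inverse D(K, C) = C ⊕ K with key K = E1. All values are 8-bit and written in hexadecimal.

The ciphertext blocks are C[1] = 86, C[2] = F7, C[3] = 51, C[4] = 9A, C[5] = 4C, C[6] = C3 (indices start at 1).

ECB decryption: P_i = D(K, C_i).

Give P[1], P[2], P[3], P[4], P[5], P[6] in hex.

P[1] = 67, P[2] = 16, P[3] = B0, P[4] = 7B, P[5] = AD, P[6] = 22

P[1]: D(K, 86) = 67.
P[2]: D(K, F7) = 16.
P[3]: D(K, 51) = B0.
P[4]: D(K, 9A) = 7B.
P[5]: D(K, 4C) = AD.
P[6]: D(K, C3) = 22.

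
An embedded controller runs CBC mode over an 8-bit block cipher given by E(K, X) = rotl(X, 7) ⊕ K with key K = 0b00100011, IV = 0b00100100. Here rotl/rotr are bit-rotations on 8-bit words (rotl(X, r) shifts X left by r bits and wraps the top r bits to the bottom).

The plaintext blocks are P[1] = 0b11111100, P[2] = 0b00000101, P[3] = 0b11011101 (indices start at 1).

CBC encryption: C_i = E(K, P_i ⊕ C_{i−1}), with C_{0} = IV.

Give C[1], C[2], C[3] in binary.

C[1] = 0b01001111, C[2] = 0b00000110, C[3] = 0b11001110

C[1]: P[1] ⊕ 0b00100100 = 0b11011000; E(K, 0b11011000) = 0b01001111.
C[2]: P[2] ⊕ 0b01001111 = 0b01001010; E(K, 0b01001010) = 0b00000110.
C[3]: P[3] ⊕ 0b00000110 = 0b11011011; E(K, 0b11011011) = 0b11001110.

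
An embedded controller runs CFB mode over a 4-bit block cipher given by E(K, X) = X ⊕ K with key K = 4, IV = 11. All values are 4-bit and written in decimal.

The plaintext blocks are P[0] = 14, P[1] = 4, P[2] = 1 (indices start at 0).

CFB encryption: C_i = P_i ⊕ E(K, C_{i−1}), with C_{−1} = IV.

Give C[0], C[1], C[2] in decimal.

C[0] = 1, C[1] = 1, C[2] = 4

C[0]: E(K, 11) = 15; 14 ⊕ 15 = 1.
C[1]: E(K, 1) = 5; 4 ⊕ 5 = 1.
C[2]: E(K, 1) = 5; 1 ⊕ 5 = 4.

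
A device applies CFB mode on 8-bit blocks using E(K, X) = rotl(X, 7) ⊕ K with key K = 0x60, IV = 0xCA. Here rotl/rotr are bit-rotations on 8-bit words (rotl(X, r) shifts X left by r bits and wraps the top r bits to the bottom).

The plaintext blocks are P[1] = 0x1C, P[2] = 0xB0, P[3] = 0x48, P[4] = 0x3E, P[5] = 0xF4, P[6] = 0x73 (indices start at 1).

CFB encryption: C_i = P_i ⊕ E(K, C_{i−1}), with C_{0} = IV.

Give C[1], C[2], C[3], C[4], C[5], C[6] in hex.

C[1]: E(K, 0xCA) = 0x05; 0x1C ⊕ 0x05 = 0x19.
C[2]: E(K, 0x19) = 0xEC; 0xB0 ⊕ 0xEC = 0x5C.
C[3]: E(K, 0x5C) = 0x4E; 0x48 ⊕ 0x4E = 0x06.
C[4]: E(K, 0x06) = 0x63; 0x3E ⊕ 0x63 = 0x5D.
C[5]: E(K, 0x5D) = 0xCE; 0xF4 ⊕ 0xCE = 0x3A.
C[6]: E(K, 0x3A) = 0x7D; 0x73 ⊕ 0x7D = 0x0E.

C[1] = 0x19, C[2] = 0x5C, C[3] = 0x06, C[4] = 0x5D, C[5] = 0x3A, C[6] = 0x0E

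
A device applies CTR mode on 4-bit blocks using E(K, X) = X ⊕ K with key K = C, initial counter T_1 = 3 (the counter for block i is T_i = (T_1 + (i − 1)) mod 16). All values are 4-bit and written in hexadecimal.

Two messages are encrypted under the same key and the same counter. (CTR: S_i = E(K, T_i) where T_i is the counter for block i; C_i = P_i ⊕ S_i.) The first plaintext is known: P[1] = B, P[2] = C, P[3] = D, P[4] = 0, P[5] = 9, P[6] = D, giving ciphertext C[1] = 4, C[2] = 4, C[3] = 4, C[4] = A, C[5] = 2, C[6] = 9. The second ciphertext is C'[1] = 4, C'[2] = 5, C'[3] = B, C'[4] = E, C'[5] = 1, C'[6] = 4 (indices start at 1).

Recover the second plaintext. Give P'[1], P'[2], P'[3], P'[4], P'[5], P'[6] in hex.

In CTR with a reused counter, both messages share the same keystream S_i, so C_i ⊕ C'_i = P_i ⊕ P'_i and thus P'_i = P_i ⊕ C_i ⊕ C'_i.
P'[1]: B ⊕ 4 ⊕ 4 = B.
P'[2]: C ⊕ 4 ⊕ 5 = D.
P'[3]: D ⊕ 4 ⊕ B = 2.
P'[4]: 0 ⊕ A ⊕ E = 4.
P'[5]: 9 ⊕ 2 ⊕ 1 = A.
P'[6]: D ⊕ 9 ⊕ 4 = 0.

P'[1] = B, P'[2] = D, P'[3] = 2, P'[4] = 4, P'[5] = A, P'[6] = 0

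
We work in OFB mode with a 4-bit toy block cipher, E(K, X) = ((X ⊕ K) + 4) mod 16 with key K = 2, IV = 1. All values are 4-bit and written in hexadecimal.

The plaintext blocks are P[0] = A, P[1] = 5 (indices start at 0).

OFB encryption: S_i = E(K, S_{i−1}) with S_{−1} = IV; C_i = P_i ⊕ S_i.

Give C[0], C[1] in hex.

C[0] = D, C[1] = C

C[0]: S = E(K, 1) = 7; A ⊕ 7 = D.
C[1]: S = E(K, 7) = 9; 5 ⊕ 9 = C.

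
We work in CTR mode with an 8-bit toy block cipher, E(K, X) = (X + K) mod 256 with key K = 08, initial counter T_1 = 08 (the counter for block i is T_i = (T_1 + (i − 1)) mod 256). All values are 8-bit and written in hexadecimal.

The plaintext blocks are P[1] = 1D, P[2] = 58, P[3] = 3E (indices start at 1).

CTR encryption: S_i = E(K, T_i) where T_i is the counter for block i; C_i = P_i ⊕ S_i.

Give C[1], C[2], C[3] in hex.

C[1] = 0D, C[2] = 49, C[3] = 2C

C[1]: T = 08, S = E(K, T) = 10; 1D ⊕ 10 = 0D.
C[2]: T = 09, S = E(K, T) = 11; 58 ⊕ 11 = 49.
C[3]: T = 0A, S = E(K, T) = 12; 3E ⊕ 12 = 2C.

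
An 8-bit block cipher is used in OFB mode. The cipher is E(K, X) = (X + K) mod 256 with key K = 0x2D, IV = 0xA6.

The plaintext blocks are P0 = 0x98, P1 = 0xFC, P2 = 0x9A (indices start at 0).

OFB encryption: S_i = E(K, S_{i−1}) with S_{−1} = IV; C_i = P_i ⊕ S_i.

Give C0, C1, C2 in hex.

C0: S = E(K, 0xA6) = 0xD3; 0x98 ⊕ 0xD3 = 0x4B.
C1: S = E(K, 0xD3) = 0x00; 0xFC ⊕ 0x00 = 0xFC.
C2: S = E(K, 0x00) = 0x2D; 0x9A ⊕ 0x2D = 0xB7.

C0 = 0x4B, C1 = 0xFC, C2 = 0xB7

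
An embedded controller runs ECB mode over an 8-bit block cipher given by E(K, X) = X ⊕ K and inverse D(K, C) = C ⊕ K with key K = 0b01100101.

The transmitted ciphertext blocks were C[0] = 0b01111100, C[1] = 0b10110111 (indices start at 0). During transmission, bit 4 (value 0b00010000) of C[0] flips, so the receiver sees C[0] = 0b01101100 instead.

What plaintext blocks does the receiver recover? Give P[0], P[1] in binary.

P[0] = 0b00001001, P[1] = 0b11010010

ECB decryption: P_i = D(K, C_i).
Only C[0] changed, to 0b01101100. In ECB, a change in C_i affects only P_i. Decrypting the received ciphertext:
P[0]: D(K, 0b01101100) = 0b00001001.
P[1]: D(K, 0b10110111) = 0b11010010.
Blocks that differ from the original plaintext: P[0].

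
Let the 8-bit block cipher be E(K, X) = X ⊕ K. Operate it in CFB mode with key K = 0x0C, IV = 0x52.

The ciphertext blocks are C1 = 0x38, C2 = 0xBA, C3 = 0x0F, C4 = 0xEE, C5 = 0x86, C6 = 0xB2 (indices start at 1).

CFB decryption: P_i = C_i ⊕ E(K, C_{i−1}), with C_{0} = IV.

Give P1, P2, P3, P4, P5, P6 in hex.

P1: E(K, 0x52) = 0x5E; 0x38 ⊕ 0x5E = 0x66.
P2: E(K, 0x38) = 0x34; 0xBA ⊕ 0x34 = 0x8E.
P3: E(K, 0xBA) = 0xB6; 0x0F ⊕ 0xB6 = 0xB9.
P4: E(K, 0x0F) = 0x03; 0xEE ⊕ 0x03 = 0xED.
P5: E(K, 0xEE) = 0xE2; 0x86 ⊕ 0xE2 = 0x64.
P6: E(K, 0x86) = 0x8A; 0xB2 ⊕ 0x8A = 0x38.

P1 = 0x66, P2 = 0x8E, P3 = 0xB9, P4 = 0xED, P5 = 0x64, P6 = 0x38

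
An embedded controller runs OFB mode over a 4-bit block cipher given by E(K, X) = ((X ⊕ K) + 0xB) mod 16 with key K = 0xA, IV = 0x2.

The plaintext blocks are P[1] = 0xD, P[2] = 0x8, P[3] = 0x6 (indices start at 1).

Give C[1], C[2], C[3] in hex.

C[1] = 0xE, C[2] = 0xC, C[3] = 0xF

OFB encryption: S_i = E(K, S_{i−1}) with S_{0} = IV; C_i = P_i ⊕ S_i.
C[1]: S = E(K, 0x2) = 0x3; 0xD ⊕ 0x3 = 0xE.
C[2]: S = E(K, 0x3) = 0x4; 0x8 ⊕ 0x4 = 0xC.
C[3]: S = E(K, 0x4) = 0x9; 0x6 ⊕ 0x9 = 0xF.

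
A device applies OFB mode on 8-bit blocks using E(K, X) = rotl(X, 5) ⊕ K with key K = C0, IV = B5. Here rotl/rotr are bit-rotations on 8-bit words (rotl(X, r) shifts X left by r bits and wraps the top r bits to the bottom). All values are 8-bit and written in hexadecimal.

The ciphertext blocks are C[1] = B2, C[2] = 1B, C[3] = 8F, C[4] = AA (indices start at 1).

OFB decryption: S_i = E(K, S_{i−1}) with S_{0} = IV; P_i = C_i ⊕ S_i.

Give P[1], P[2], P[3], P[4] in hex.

P[1]: S = E(K, B5) = 76; B2 ⊕ 76 = C4.
P[2]: S = E(K, 76) = 0E; 1B ⊕ 0E = 15.
P[3]: S = E(K, 0E) = 01; 8F ⊕ 01 = 8E.
P[4]: S = E(K, 01) = E0; AA ⊕ E0 = 4A.

P[1] = C4, P[2] = 15, P[3] = 8E, P[4] = 4A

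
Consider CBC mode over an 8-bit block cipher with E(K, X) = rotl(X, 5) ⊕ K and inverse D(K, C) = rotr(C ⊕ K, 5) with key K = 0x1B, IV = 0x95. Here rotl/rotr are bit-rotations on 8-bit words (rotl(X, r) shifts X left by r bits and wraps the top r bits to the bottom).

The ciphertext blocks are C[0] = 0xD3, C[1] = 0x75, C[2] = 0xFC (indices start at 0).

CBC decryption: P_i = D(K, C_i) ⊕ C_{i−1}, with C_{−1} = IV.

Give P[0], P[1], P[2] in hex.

P[0] = 0xD3, P[1] = 0xA0, P[2] = 0x4A

P[0]: D(K, 0xD3) = 0x46; 0x46 ⊕ 0x95 = 0xD3.
P[1]: D(K, 0x75) = 0x73; 0x73 ⊕ 0xD3 = 0xA0.
P[2]: D(K, 0xFC) = 0x3F; 0x3F ⊕ 0x75 = 0x4A.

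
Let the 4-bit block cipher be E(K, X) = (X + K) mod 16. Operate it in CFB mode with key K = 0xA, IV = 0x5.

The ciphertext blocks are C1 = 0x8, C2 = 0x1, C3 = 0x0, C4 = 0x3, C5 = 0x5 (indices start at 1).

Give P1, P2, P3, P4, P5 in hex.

CFB decryption: P_i = C_i ⊕ E(K, C_{i−1}), with C_{0} = IV.
P1: E(K, 0x5) = 0xF; 0x8 ⊕ 0xF = 0x7.
P2: E(K, 0x8) = 0x2; 0x1 ⊕ 0x2 = 0x3.
P3: E(K, 0x1) = 0xB; 0x0 ⊕ 0xB = 0xB.
P4: E(K, 0x0) = 0xA; 0x3 ⊕ 0xA = 0x9.
P5: E(K, 0x3) = 0xD; 0x5 ⊕ 0xD = 0x8.

P1 = 0x7, P2 = 0x3, P3 = 0xB, P4 = 0x9, P5 = 0x8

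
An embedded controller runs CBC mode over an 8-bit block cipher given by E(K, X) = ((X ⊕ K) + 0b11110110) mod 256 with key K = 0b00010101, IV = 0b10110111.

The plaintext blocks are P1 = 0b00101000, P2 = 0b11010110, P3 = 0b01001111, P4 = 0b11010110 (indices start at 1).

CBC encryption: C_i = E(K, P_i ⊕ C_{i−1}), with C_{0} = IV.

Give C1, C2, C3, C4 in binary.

C1: P1 ⊕ 0b10110111 = 0b10011111; E(K, 0b10011111) = 0b10000000.
C2: P2 ⊕ 0b10000000 = 0b01010110; E(K, 0b01010110) = 0b00111001.
C3: P3 ⊕ 0b00111001 = 0b01110110; E(K, 0b01110110) = 0b01011001.
C4: P4 ⊕ 0b01011001 = 0b10001111; E(K, 0b10001111) = 0b10010000.

C1 = 0b10000000, C2 = 0b00111001, C3 = 0b01011001, C4 = 0b10010000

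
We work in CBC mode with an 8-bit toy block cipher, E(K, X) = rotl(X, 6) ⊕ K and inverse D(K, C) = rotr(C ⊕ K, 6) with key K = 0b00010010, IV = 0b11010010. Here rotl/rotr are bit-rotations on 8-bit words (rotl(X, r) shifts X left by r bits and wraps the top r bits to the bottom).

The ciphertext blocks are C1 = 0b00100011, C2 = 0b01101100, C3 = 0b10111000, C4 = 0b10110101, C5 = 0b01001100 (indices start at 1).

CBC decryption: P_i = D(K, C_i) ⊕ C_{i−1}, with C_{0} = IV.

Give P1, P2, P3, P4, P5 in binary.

P1 = 0b00010110, P2 = 0b11011010, P3 = 0b11000110, P4 = 0b00100110, P5 = 0b11001100

P1: D(K, 0b00100011) = 0b11000100; 0b11000100 ⊕ 0b11010010 = 0b00010110.
P2: D(K, 0b01101100) = 0b11111001; 0b11111001 ⊕ 0b00100011 = 0b11011010.
P3: D(K, 0b10111000) = 0b10101010; 0b10101010 ⊕ 0b01101100 = 0b11000110.
P4: D(K, 0b10110101) = 0b10011110; 0b10011110 ⊕ 0b10111000 = 0b00100110.
P5: D(K, 0b01001100) = 0b01111001; 0b01111001 ⊕ 0b10110101 = 0b11001100.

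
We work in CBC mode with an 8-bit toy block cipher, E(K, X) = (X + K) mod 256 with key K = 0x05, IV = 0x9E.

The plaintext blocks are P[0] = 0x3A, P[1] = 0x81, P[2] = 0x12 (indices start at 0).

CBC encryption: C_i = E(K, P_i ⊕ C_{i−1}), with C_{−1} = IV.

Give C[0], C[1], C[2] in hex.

C[0]: P[0] ⊕ 0x9E = 0xA4; E(K, 0xA4) = 0xA9.
C[1]: P[1] ⊕ 0xA9 = 0x28; E(K, 0x28) = 0x2D.
C[2]: P[2] ⊕ 0x2D = 0x3F; E(K, 0x3F) = 0x44.

C[0] = 0xA9, C[1] = 0x2D, C[2] = 0x44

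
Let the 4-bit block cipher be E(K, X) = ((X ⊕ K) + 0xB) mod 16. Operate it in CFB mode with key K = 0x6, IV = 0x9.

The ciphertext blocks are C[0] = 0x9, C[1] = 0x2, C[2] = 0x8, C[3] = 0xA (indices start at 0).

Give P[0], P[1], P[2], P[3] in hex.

CFB decryption: P_i = C_i ⊕ E(K, C_{i−1}), with C_{−1} = IV.
P[0]: E(K, 0x9) = 0xA; 0x9 ⊕ 0xA = 0x3.
P[1]: E(K, 0x9) = 0xA; 0x2 ⊕ 0xA = 0x8.
P[2]: E(K, 0x2) = 0xF; 0x8 ⊕ 0xF = 0x7.
P[3]: E(K, 0x8) = 0x9; 0xA ⊕ 0x9 = 0x3.

P[0] = 0x3, P[1] = 0x8, P[2] = 0x7, P[3] = 0x3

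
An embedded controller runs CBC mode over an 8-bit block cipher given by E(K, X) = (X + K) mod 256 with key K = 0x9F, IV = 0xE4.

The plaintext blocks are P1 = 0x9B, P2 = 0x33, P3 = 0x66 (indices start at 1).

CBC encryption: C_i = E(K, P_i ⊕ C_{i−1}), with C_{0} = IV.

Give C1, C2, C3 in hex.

C1: P1 ⊕ 0xE4 = 0x7F; E(K, 0x7F) = 0x1E.
C2: P2 ⊕ 0x1E = 0x2D; E(K, 0x2D) = 0xCC.
C3: P3 ⊕ 0xCC = 0xAA; E(K, 0xAA) = 0x49.

C1 = 0x1E, C2 = 0xCC, C3 = 0x49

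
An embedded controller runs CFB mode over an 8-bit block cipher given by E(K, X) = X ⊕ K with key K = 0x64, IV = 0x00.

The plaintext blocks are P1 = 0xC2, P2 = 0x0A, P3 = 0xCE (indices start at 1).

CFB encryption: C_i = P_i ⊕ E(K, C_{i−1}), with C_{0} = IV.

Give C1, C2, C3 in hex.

C1 = 0xA6, C2 = 0xC8, C3 = 0x62

C1: E(K, 0x00) = 0x64; 0xC2 ⊕ 0x64 = 0xA6.
C2: E(K, 0xA6) = 0xC2; 0x0A ⊕ 0xC2 = 0xC8.
C3: E(K, 0xC8) = 0xAC; 0xCE ⊕ 0xAC = 0x62.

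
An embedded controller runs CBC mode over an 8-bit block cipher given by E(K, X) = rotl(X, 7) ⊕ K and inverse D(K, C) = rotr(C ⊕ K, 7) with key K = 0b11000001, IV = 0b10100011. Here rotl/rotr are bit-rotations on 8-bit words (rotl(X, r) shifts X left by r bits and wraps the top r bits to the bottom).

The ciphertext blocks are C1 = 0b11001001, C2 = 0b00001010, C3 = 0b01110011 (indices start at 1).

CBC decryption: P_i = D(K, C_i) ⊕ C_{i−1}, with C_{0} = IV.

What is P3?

P3 = 0b01101111

P3: D(K, 0b01110011) = 0b01100101; 0b01100101 ⊕ 0b00001010 = 0b01101111.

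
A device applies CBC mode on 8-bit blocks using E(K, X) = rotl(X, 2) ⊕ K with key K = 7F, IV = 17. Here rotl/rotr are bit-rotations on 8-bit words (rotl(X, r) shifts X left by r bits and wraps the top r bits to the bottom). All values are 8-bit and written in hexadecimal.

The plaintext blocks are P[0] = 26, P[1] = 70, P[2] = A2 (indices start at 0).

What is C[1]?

CBC encryption: C_i = E(K, P_i ⊕ C_{i−1}), with C_{−1} = IV.
C[0]: P[0] ⊕ 17 = 31; E(K, 31) = BB.
C[1]: P[1] ⊕ BB = CB; E(K, CB) = 50.

C[1] = 50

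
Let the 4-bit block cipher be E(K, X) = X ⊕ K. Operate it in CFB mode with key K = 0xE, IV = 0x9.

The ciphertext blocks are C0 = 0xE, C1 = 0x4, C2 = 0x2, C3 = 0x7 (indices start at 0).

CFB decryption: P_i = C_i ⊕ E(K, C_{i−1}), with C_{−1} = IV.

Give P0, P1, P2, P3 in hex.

P0 = 0x9, P1 = 0x4, P2 = 0x8, P3 = 0xB

P0: E(K, 0x9) = 0x7; 0xE ⊕ 0x7 = 0x9.
P1: E(K, 0xE) = 0x0; 0x4 ⊕ 0x0 = 0x4.
P2: E(K, 0x4) = 0xA; 0x2 ⊕ 0xA = 0x8.
P3: E(K, 0x2) = 0xC; 0x7 ⊕ 0xC = 0xB.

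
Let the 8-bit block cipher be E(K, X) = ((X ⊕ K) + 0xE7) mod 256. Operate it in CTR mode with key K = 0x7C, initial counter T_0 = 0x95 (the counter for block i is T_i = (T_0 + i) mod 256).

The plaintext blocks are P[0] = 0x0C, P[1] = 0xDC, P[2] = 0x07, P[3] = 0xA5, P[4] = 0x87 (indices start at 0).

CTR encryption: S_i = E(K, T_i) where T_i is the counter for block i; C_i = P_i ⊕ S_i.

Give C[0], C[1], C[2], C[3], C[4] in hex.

C[0]: T = 0x95, S = E(K, T) = 0xD0; 0x0C ⊕ 0xD0 = 0xDC.
C[1]: T = 0x96, S = E(K, T) = 0xD1; 0xDC ⊕ 0xD1 = 0x0D.
C[2]: T = 0x97, S = E(K, T) = 0xD2; 0x07 ⊕ 0xD2 = 0xD5.
C[3]: T = 0x98, S = E(K, T) = 0xCB; 0xA5 ⊕ 0xCB = 0x6E.
C[4]: T = 0x99, S = E(K, T) = 0xCC; 0x87 ⊕ 0xCC = 0x4B.

C[0] = 0xDC, C[1] = 0x0D, C[2] = 0xD5, C[3] = 0x6E, C[4] = 0x4B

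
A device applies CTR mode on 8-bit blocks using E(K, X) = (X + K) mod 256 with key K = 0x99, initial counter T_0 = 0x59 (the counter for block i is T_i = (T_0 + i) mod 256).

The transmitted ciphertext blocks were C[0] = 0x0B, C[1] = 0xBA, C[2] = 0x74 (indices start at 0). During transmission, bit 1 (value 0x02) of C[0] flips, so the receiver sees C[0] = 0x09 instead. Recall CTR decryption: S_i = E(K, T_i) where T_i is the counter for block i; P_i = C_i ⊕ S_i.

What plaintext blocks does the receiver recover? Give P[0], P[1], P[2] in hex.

P[0] = 0xFB, P[1] = 0x49, P[2] = 0x80

Only C[0] changed, to 0x09. In CTR, a change in C_i flips the same bit in P_i only; the keystream is unaffected. Decrypting the received ciphertext:
P[0]: T = 0x59, S = E(K, T) = 0xF2; 0x09 ⊕ 0xF2 = 0xFB.
P[1]: T = 0x5A, S = E(K, T) = 0xF3; 0xBA ⊕ 0xF3 = 0x49.
P[2]: T = 0x5B, S = E(K, T) = 0xF4; 0x74 ⊕ 0xF4 = 0x80.
Blocks that differ from the original plaintext: P[0].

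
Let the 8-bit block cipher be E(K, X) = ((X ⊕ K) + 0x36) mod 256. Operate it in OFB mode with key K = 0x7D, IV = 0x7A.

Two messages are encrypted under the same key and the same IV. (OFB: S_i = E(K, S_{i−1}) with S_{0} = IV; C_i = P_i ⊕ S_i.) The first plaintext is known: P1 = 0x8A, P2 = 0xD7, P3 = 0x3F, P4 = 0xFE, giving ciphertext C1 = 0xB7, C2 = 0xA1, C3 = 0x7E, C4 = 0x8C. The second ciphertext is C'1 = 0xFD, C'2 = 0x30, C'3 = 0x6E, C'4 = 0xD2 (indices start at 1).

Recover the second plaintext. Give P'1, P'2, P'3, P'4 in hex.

P'1 = 0xC0, P'2 = 0x46, P'3 = 0x2F, P'4 = 0xA0

In OFB with a reused IV, both messages share the same keystream S_i, so C_i ⊕ C'_i = P_i ⊕ P'_i and thus P'_i = P_i ⊕ C_i ⊕ C'_i.
P'1: 0x8A ⊕ 0xB7 ⊕ 0xFD = 0xC0.
P'2: 0xD7 ⊕ 0xA1 ⊕ 0x30 = 0x46.
P'3: 0x3F ⊕ 0x7E ⊕ 0x6E = 0x2F.
P'4: 0xFE ⊕ 0x8C ⊕ 0xD2 = 0xA0.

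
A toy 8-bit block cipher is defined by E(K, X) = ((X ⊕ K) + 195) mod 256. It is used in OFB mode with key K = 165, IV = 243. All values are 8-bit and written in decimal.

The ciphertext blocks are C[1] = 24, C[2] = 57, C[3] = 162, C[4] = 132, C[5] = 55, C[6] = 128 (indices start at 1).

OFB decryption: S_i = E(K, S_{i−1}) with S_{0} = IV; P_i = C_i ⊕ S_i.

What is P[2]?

P[1]: S = E(K, 243) = 25; 24 ⊕ 25 = 1.
P[2]: S = E(K, 25) = 127; 57 ⊕ 127 = 70.

P[2] = 70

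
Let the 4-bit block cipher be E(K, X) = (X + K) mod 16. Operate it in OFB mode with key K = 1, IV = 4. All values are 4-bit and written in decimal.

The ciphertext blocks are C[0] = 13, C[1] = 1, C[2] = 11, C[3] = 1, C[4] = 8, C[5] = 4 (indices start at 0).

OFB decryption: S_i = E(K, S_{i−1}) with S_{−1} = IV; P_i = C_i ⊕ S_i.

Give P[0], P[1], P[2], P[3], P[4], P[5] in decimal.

P[0] = 8, P[1] = 7, P[2] = 12, P[3] = 9, P[4] = 1, P[5] = 14

P[0]: S = E(K, 4) = 5; 13 ⊕ 5 = 8.
P[1]: S = E(K, 5) = 6; 1 ⊕ 6 = 7.
P[2]: S = E(K, 6) = 7; 11 ⊕ 7 = 12.
P[3]: S = E(K, 7) = 8; 1 ⊕ 8 = 9.
P[4]: S = E(K, 8) = 9; 8 ⊕ 9 = 1.
P[5]: S = E(K, 9) = 10; 4 ⊕ 10 = 14.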